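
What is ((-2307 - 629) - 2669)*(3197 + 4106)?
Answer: -40933315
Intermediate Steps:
((-2307 - 629) - 2669)*(3197 + 4106) = (-2936 - 2669)*7303 = -5605*7303 = -40933315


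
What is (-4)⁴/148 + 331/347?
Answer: 34455/12839 ≈ 2.6836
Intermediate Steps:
(-4)⁴/148 + 331/347 = 256*(1/148) + 331*(1/347) = 64/37 + 331/347 = 34455/12839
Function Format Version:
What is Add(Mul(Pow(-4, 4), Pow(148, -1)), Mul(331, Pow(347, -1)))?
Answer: Rational(34455, 12839) ≈ 2.6836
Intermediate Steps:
Add(Mul(Pow(-4, 4), Pow(148, -1)), Mul(331, Pow(347, -1))) = Add(Mul(256, Rational(1, 148)), Mul(331, Rational(1, 347))) = Add(Rational(64, 37), Rational(331, 347)) = Rational(34455, 12839)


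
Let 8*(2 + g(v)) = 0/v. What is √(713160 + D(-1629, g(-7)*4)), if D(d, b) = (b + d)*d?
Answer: 3*√375537 ≈ 1838.4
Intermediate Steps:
g(v) = -2 (g(v) = -2 + (0/v)/8 = -2 + (⅛)*0 = -2 + 0 = -2)
D(d, b) = d*(b + d)
√(713160 + D(-1629, g(-7)*4)) = √(713160 - 1629*(-2*4 - 1629)) = √(713160 - 1629*(-8 - 1629)) = √(713160 - 1629*(-1637)) = √(713160 + 2666673) = √3379833 = 3*√375537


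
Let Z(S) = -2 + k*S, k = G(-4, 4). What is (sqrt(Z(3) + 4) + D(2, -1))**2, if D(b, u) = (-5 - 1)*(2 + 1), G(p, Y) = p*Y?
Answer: (18 - I*sqrt(46))**2 ≈ 278.0 - 244.16*I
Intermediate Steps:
G(p, Y) = Y*p
D(b, u) = -18 (D(b, u) = -6*3 = -18)
k = -16 (k = 4*(-4) = -16)
Z(S) = -2 - 16*S
(sqrt(Z(3) + 4) + D(2, -1))**2 = (sqrt((-2 - 16*3) + 4) - 18)**2 = (sqrt((-2 - 48) + 4) - 18)**2 = (sqrt(-50 + 4) - 18)**2 = (sqrt(-46) - 18)**2 = (I*sqrt(46) - 18)**2 = (-18 + I*sqrt(46))**2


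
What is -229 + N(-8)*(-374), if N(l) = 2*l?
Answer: 5755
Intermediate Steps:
-229 + N(-8)*(-374) = -229 + (2*(-8))*(-374) = -229 - 16*(-374) = -229 + 5984 = 5755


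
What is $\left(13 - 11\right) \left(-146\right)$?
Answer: $-292$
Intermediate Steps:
$\left(13 - 11\right) \left(-146\right) = 2 \left(-146\right) = -292$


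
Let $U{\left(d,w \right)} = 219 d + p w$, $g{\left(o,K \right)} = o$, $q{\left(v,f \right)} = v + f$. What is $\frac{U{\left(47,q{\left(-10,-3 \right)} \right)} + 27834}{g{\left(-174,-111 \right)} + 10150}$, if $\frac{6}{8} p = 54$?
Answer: $\frac{37191}{9976} \approx 3.728$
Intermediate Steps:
$p = 72$ ($p = \frac{4}{3} \cdot 54 = 72$)
$q{\left(v,f \right)} = f + v$
$U{\left(d,w \right)} = 72 w + 219 d$ ($U{\left(d,w \right)} = 219 d + 72 w = 72 w + 219 d$)
$\frac{U{\left(47,q{\left(-10,-3 \right)} \right)} + 27834}{g{\left(-174,-111 \right)} + 10150} = \frac{\left(72 \left(-3 - 10\right) + 219 \cdot 47\right) + 27834}{-174 + 10150} = \frac{\left(72 \left(-13\right) + 10293\right) + 27834}{9976} = \left(\left(-936 + 10293\right) + 27834\right) \frac{1}{9976} = \left(9357 + 27834\right) \frac{1}{9976} = 37191 \cdot \frac{1}{9976} = \frac{37191}{9976}$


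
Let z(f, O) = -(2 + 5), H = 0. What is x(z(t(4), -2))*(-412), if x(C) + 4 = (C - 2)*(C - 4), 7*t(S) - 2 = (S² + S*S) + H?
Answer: -39140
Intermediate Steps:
t(S) = 2/7 + 2*S²/7 (t(S) = 2/7 + ((S² + S*S) + 0)/7 = 2/7 + ((S² + S²) + 0)/7 = 2/7 + (2*S² + 0)/7 = 2/7 + (2*S²)/7 = 2/7 + 2*S²/7)
z(f, O) = -7 (z(f, O) = -1*7 = -7)
x(C) = -4 + (-4 + C)*(-2 + C) (x(C) = -4 + (C - 2)*(C - 4) = -4 + (-2 + C)*(-4 + C) = -4 + (-4 + C)*(-2 + C))
x(z(t(4), -2))*(-412) = (4 + (-7)² - 6*(-7))*(-412) = (4 + 49 + 42)*(-412) = 95*(-412) = -39140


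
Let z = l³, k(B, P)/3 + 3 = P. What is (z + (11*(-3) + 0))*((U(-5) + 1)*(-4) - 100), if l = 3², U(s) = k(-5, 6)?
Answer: -97440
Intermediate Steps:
k(B, P) = -9 + 3*P
U(s) = 9 (U(s) = -9 + 3*6 = -9 + 18 = 9)
l = 9
z = 729 (z = 9³ = 729)
(z + (11*(-3) + 0))*((U(-5) + 1)*(-4) - 100) = (729 + (11*(-3) + 0))*((9 + 1)*(-4) - 100) = (729 + (-33 + 0))*(10*(-4) - 100) = (729 - 33)*(-40 - 100) = 696*(-140) = -97440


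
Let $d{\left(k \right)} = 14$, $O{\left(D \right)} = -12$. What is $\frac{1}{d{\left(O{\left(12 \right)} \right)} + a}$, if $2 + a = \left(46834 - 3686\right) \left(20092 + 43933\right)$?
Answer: $\frac{1}{2762550712} \approx 3.6198 \cdot 10^{-10}$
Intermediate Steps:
$a = 2762550698$ ($a = -2 + \left(46834 - 3686\right) \left(20092 + 43933\right) = -2 + 43148 \cdot 64025 = -2 + 2762550700 = 2762550698$)
$\frac{1}{d{\left(O{\left(12 \right)} \right)} + a} = \frac{1}{14 + 2762550698} = \frac{1}{2762550712}$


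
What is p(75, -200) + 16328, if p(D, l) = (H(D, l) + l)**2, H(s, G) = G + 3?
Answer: 173937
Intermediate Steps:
H(s, G) = 3 + G
p(D, l) = (3 + 2*l)**2 (p(D, l) = ((3 + l) + l)**2 = (3 + 2*l)**2)
p(75, -200) + 16328 = (3 + 2*(-200))**2 + 16328 = (3 - 400)**2 + 16328 = (-397)**2 + 16328 = 157609 + 16328 = 173937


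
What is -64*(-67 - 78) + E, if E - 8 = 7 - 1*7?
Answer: 9288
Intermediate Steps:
E = 8 (E = 8 + (7 - 1*7) = 8 + (7 - 7) = 8 + 0 = 8)
-64*(-67 - 78) + E = -64*(-67 - 78) + 8 = -64*(-145) + 8 = 9280 + 8 = 9288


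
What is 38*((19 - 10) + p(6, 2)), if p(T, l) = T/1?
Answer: 570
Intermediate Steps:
p(T, l) = T (p(T, l) = T*1 = T)
38*((19 - 10) + p(6, 2)) = 38*((19 - 10) + 6) = 38*(9 + 6) = 38*15 = 570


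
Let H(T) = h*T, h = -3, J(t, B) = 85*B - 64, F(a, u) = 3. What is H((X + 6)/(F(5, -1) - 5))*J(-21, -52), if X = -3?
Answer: -20178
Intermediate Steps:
J(t, B) = -64 + 85*B
H(T) = -3*T
H((X + 6)/(F(5, -1) - 5))*J(-21, -52) = (-3*(-3 + 6)/(3 - 5))*(-64 + 85*(-52)) = (-9/(-2))*(-64 - 4420) = -9*(-1)/2*(-4484) = -3*(-3/2)*(-4484) = (9/2)*(-4484) = -20178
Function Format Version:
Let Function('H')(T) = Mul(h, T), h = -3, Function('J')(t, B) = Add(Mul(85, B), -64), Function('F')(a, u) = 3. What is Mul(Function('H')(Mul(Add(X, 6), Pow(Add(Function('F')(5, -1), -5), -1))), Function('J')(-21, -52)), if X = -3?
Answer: -20178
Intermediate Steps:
Function('J')(t, B) = Add(-64, Mul(85, B))
Function('H')(T) = Mul(-3, T)
Mul(Function('H')(Mul(Add(X, 6), Pow(Add(Function('F')(5, -1), -5), -1))), Function('J')(-21, -52)) = Mul(Mul(-3, Mul(Add(-3, 6), Pow(Add(3, -5), -1))), Add(-64, Mul(85, -52))) = Mul(Mul(-3, Mul(3, Pow(-2, -1))), Add(-64, -4420)) = Mul(Mul(-3, Mul(3, Rational(-1, 2))), -4484) = Mul(Mul(-3, Rational(-3, 2)), -4484) = Mul(Rational(9, 2), -4484) = -20178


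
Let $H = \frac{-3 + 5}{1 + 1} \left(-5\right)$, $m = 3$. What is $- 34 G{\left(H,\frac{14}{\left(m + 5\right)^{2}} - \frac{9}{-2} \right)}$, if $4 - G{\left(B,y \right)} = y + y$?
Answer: $\frac{1479}{8} \approx 184.88$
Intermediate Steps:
$H = -5$ ($H = \frac{2}{2} \left(-5\right) = 2 \cdot \frac{1}{2} \left(-5\right) = 1 \left(-5\right) = -5$)
$G{\left(B,y \right)} = 4 - 2 y$ ($G{\left(B,y \right)} = 4 - \left(y + y\right) = 4 - 2 y$)
$- 34 G{\left(H,\frac{14}{\left(m + 5\right)^{2}} - \frac{9}{-2} \right)} = - 34 \left(4 - 2 \left(\frac{14}{\left(3 + 5\right)^{2}} - \frac{9}{-2}\right)\right) = - 34 \left(4 - 2 \left(\frac{14}{8^{2}} - - \frac{9}{2}\right)\right) = - 34 \left(4 - 2 \left(\frac{14}{64} + \frac{9}{2}\right)\right) = - 34 \left(4 - 2 \left(14 \cdot \frac{1}{64} + \frac{9}{2}\right)\right) = - 34 \left(4 - 2 \left(\frac{7}{32} + \frac{9}{2}\right)\right) = - 34 \left(4 - \frac{151}{16}\right) = \left(-34\right) \left(- \frac{87}{16}\right) = \frac{1479}{8}$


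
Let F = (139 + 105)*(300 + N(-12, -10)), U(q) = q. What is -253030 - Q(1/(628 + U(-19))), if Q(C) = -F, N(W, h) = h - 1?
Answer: -182514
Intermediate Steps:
N(W, h) = -1 + h
F = 70516 (F = (139 + 105)*(300 + (-1 - 10)) = 244*(300 - 11) = 244*289 = 70516)
Q(C) = -70516 (Q(C) = -1*70516 = -70516)
-253030 - Q(1/(628 + U(-19))) = -253030 - 1*(-70516) = -253030 + 70516 = -182514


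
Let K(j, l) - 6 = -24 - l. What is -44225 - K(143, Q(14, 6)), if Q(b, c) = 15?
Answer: -44192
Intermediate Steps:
K(j, l) = -18 - l (K(j, l) = 6 + (-24 - l) = -18 - l)
-44225 - K(143, Q(14, 6)) = -44225 - (-18 - 1*15) = -44225 - (-18 - 15) = -44225 - 1*(-33) = -44225 + 33 = -44192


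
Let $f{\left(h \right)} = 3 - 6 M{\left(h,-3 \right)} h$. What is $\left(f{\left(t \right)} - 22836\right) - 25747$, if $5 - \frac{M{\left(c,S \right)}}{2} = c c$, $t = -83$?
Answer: $-6905044$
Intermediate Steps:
$M{\left(c,S \right)} = 10 - 2 c^{2}$ ($M{\left(c,S \right)} = 10 - 2 c c = 10 - 2 c^{2}$)
$f{\left(h \right)} = 3 - 6 h \left(10 - 2 h^{2}\right)$ ($f{\left(h \right)} = 3 - 6 \left(10 - 2 h^{2}\right) h = 3 - 6 h \left(10 - 2 h^{2}\right)$)
$\left(f{\left(t \right)} - 22836\right) - 25747 = \left(\left(3 - -4980 + 12 \left(-83\right)^{3}\right) - 22836\right) - 25747 = \left(\left(3 + 4980 + 12 \left(-571787\right)\right) - 22836\right) - 25747 = \left(\left(3 + 4980 - 6861444\right) - 22836\right) - 25747 = \left(-6856461 - 22836\right) - 25747 = -6879297 - 25747 = -6905044$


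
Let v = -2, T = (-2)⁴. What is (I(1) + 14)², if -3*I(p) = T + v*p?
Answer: 784/9 ≈ 87.111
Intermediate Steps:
T = 16
I(p) = -16/3 + 2*p/3 (I(p) = -(16 - 2*p)/3 = -16/3 + 2*p/3)
(I(1) + 14)² = ((-16/3 + (⅔)*1) + 14)² = ((-16/3 + ⅔) + 14)² = (-14/3 + 14)² = (28/3)² = 784/9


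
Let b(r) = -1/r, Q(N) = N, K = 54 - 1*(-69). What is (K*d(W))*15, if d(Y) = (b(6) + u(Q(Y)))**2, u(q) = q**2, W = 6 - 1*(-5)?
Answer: 107753125/4 ≈ 2.6938e+7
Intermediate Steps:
W = 11 (W = 6 + 5 = 11)
K = 123 (K = 54 + 69 = 123)
d(Y) = (-1/6 + Y**2)**2
(K*d(W))*15 = (123*((-1 + 6*11**2)**2/36))*15 = (123*((-1 + 6*121)**2/36))*15 = (123*((-1 + 726)**2/36))*15 = (123*((1/36)*725**2))*15 = (123*((1/36)*525625))*15 = (123*(525625/36))*15 = (21550625/12)*15 = 107753125/4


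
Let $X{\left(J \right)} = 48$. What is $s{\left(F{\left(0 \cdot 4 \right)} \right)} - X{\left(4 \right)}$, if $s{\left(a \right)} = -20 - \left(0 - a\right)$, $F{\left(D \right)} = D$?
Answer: $-68$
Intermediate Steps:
$s{\left(a \right)} = -20 + a$ ($s{\left(a \right)} = -20 - - a = -20 + a$)
$s{\left(F{\left(0 \cdot 4 \right)} \right)} - X{\left(4 \right)} = \left(-20 + 0 \cdot 4\right) - 48 = \left(-20 + 0\right) - 48 = -20 - 48 = -68$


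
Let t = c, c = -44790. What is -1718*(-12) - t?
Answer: 65406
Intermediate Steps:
t = -44790
-1718*(-12) - t = -1718*(-12) - 1*(-44790) = 20616 + 44790 = 65406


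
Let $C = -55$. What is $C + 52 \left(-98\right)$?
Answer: $-5151$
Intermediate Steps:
$C + 52 \left(-98\right) = -55 + 52 \left(-98\right) = -55 - 5096 = -5151$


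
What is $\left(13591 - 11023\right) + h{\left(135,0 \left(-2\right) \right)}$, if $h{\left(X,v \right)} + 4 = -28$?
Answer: $2536$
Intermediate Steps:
$h{\left(X,v \right)} = -32$ ($h{\left(X,v \right)} = -4 - 28 = -32$)
$\left(13591 - 11023\right) + h{\left(135,0 \left(-2\right) \right)} = \left(13591 - 11023\right) - 32 = 2568 - 32 = 2536$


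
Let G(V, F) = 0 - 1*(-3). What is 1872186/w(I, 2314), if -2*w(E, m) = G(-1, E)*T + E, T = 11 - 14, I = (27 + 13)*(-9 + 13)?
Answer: -3744372/151 ≈ -24797.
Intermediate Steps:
I = 160 (I = 40*4 = 160)
T = -3
G(V, F) = 3 (G(V, F) = 0 + 3 = 3)
w(E, m) = 9/2 - E/2 (w(E, m) = -(3*(-3) + E)/2 = -(-9 + E)/2 = 9/2 - E/2)
1872186/w(I, 2314) = 1872186/(9/2 - ½*160) = 1872186/(9/2 - 80) = 1872186/(-151/2) = 1872186*(-2/151) = -3744372/151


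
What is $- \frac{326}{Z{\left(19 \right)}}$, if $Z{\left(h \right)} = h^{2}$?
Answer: $- \frac{326}{361} \approx -0.90305$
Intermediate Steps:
$- \frac{326}{Z{\left(19 \right)}} = - \frac{326}{19^{2}} = - \frac{326}{361}$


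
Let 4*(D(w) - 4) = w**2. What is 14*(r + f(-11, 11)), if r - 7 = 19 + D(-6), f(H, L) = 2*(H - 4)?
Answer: 126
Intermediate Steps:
D(w) = 4 + w**2/4
f(H, L) = -8 + 2*H (f(H, L) = 2*(-4 + H) = -8 + 2*H)
r = 39 (r = 7 + (19 + (4 + (1/4)*(-6)**2)) = 7 + (19 + (4 + (1/4)*36)) = 7 + (19 + (4 + 9)) = 7 + (19 + 13) = 7 + 32 = 39)
14*(r + f(-11, 11)) = 14*(39 + (-8 + 2*(-11))) = 14*(39 + (-8 - 22)) = 14*(39 - 30) = 14*9 = 126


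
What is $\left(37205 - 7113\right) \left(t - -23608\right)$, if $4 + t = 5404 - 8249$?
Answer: $624679828$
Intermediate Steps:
$t = -2849$ ($t = -4 + \left(5404 - 8249\right) = -4 - 2845 = -2849$)
$\left(37205 - 7113\right) \left(t - -23608\right) = \left(37205 - 7113\right) \left(-2849 - -23608\right) = 30092 \left(-2849 + 23608\right) = 30092 \cdot 20759 = 624679828$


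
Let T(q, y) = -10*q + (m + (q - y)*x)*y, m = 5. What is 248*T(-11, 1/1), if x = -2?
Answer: 34472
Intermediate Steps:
T(q, y) = -10*q + y*(5 - 2*q + 2*y) (T(q, y) = -10*q + (5 + (q - y)*(-2))*y = -10*q + (5 + (-2*q + 2*y))*y = -10*q + (5 - 2*q + 2*y)*y = -10*q + y*(5 - 2*q + 2*y))
248*T(-11, 1/1) = 248*(-10*(-11) + 2*(1/1)**2 + 5/1 - 2*(-11)/1) = 248*(110 + 2*1**2 + 5*1 - 2*(-11)*1) = 248*(110 + 2*1 + 5 + 22) = 248*(110 + 2 + 5 + 22) = 248*139 = 34472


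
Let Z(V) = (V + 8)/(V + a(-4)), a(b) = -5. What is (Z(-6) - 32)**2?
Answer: 125316/121 ≈ 1035.7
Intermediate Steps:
Z(V) = (8 + V)/(-5 + V) (Z(V) = (V + 8)/(V - 5) = (8 + V)/(-5 + V))
(Z(-6) - 32)**2 = ((8 - 6)/(-5 - 6) - 32)**2 = (2/(-11) - 32)**2 = (-1/11*2 - 32)**2 = (-2/11 - 32)**2 = (-354/11)**2 = 125316/121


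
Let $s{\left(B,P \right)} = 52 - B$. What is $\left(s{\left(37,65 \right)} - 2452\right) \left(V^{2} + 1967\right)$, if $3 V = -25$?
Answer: $- \frac{44665336}{9} \approx -4.9628 \cdot 10^{6}$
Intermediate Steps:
$V = - \frac{25}{3}$ ($V = \frac{1}{3} \left(-25\right) = - \frac{25}{3} \approx -8.3333$)
$\left(s{\left(37,65 \right)} - 2452\right) \left(V^{2} + 1967\right) = \left(\left(52 - 37\right) - 2452\right) \left(\left(- \frac{25}{3}\right)^{2} + 1967\right) = \left(\left(52 - 37\right) - 2452\right) \left(\frac{625}{9} + 1967\right) = \left(15 - 2452\right) \frac{18328}{9} = \left(-2437\right) \frac{18328}{9} = - \frac{44665336}{9}$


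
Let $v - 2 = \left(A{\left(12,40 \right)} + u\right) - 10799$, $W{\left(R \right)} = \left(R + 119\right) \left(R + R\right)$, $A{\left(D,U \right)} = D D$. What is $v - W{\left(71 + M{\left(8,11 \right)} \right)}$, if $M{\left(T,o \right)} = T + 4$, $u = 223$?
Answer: $-43962$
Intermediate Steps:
$M{\left(T,o \right)} = 4 + T$
$A{\left(D,U \right)} = D^{2}$
$W{\left(R \right)} = 2 R \left(119 + R\right)$ ($W{\left(R \right)} = \left(119 + R\right) 2 R = 2 R \left(119 + R\right)$)
$v = -10430$ ($v = 2 - \left(10576 - 144\right) = 2 + \left(\left(144 + 223\right) - 10799\right) = 2 + \left(367 - 10799\right) = 2 - 10432 = -10430$)
$v - W{\left(71 + M{\left(8,11 \right)} \right)} = -10430 - 2 \left(71 + \left(4 + 8\right)\right) \left(119 + \left(71 + \left(4 + 8\right)\right)\right) = -10430 - 2 \left(71 + 12\right) \left(119 + \left(71 + 12\right)\right) = -10430 - 2 \cdot 83 \left(119 + 83\right) = -10430 - 2 \cdot 83 \cdot 202 = -10430 - 33532 = -43962$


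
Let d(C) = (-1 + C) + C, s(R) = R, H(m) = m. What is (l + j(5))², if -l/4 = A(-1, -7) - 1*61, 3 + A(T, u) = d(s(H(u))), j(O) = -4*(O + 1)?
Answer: 85264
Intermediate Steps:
j(O) = -4 - 4*O (j(O) = -4*(1 + O) = -4 - 4*O)
d(C) = -1 + 2*C
A(T, u) = -4 + 2*u (A(T, u) = -3 + (-1 + 2*u) = -4 + 2*u)
l = 316 (l = -4*((-4 + 2*(-7)) - 1*61) = -4*((-4 - 14) - 61) = -4*(-18 - 61) = -4*(-79) = 316)
(l + j(5))² = (316 + (-4 - 4*5))² = (316 + (-4 - 20))² = (316 - 24)² = 292² = 85264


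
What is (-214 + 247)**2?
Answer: 1089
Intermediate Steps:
(-214 + 247)**2 = 33**2 = 1089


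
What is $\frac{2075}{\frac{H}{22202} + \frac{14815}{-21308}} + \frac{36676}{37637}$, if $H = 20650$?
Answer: $\frac{3695011343362072}{418100287209} \approx 8837.6$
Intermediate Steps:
$\frac{2075}{\frac{H}{22202} + \frac{14815}{-21308}} + \frac{36676}{37637} = \frac{2075}{\frac{20650}{22202} + \frac{14815}{-21308}} + \frac{36676}{37637} = \frac{2075}{20650 \cdot \frac{1}{22202} + 14815 \left(- \frac{1}{21308}\right)} + 36676 \cdot \frac{1}{37637} = \frac{2075}{\frac{10325}{11101} - \frac{14815}{21308}} + \frac{36676}{37637} = \frac{2075}{\frac{55543785}{236540108}} + \frac{36676}{37637} = 2075 \cdot \frac{236540108}{55543785} + \frac{36676}{37637} = \frac{98164144820}{11108757} + \frac{36676}{37637} = \frac{3695011343362072}{418100287209}$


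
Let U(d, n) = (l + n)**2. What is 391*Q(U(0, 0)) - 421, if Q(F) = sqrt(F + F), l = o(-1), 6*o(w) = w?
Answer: -421 + 391*sqrt(2)/6 ≈ -328.84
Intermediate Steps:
o(w) = w/6
l = -1/6 (l = (1/6)*(-1) = -1/6 ≈ -0.16667)
U(d, n) = (-1/6 + n)**2
Q(F) = sqrt(2)*sqrt(F) (Q(F) = sqrt(2*F) = sqrt(2)*sqrt(F))
391*Q(U(0, 0)) - 421 = 391*(sqrt(2)*sqrt((-1 + 6*0)**2/36)) - 421 = 391*(sqrt(2)*sqrt((-1 + 0)**2/36)) - 421 = 391*(sqrt(2)*sqrt((1/36)*(-1)**2)) - 421 = 391*(sqrt(2)*sqrt((1/36)*1)) - 421 = 391*(sqrt(2)*sqrt(1/36)) - 421 = 391*(sqrt(2)*(1/6)) - 421 = 391*(sqrt(2)/6) - 421 = 391*sqrt(2)/6 - 421 = -421 + 391*sqrt(2)/6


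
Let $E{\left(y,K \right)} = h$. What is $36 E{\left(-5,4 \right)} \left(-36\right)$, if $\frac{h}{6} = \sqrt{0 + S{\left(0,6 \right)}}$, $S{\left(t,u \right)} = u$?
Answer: $- 7776 \sqrt{6} \approx -19047.0$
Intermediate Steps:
$h = 6 \sqrt{6}$ ($h = 6 \sqrt{0 + 6} = 6 \sqrt{6} \approx 14.697$)
$E{\left(y,K \right)} = 6 \sqrt{6}$
$36 E{\left(-5,4 \right)} \left(-36\right) = 36 \cdot 6 \sqrt{6} \left(-36\right) = 216 \sqrt{6} \left(-36\right) = - 7776 \sqrt{6}$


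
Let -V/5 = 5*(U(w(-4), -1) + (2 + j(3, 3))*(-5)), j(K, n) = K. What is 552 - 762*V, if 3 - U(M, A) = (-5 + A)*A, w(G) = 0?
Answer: -532848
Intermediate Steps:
U(M, A) = 3 - A*(-5 + A) (U(M, A) = 3 - (-5 + A)*A = 3 - A*(-5 + A))
V = 700 (V = -25*((3 - 1*(-1)² + 5*(-1)) + (2 + 3)*(-5)) = -25*((3 - 1*1 - 5) + 5*(-5)) = -25*((3 - 1 - 5) - 25) = -25*(-3 - 25) = -25*(-28) = -5*(-140) = 700)
552 - 762*V = 552 - 762*700 = 552 - 533400 = -532848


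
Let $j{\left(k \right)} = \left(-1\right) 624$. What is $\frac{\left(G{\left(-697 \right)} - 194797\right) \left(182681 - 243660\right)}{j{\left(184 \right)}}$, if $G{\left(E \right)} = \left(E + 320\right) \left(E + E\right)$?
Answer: $\frac{6722751813}{208} \approx 3.2321 \cdot 10^{7}$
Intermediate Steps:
$j{\left(k \right)} = -624$
$G{\left(E \right)} = 2 E \left(320 + E\right)$ ($G{\left(E \right)} = \left(320 + E\right) 2 E = 2 E \left(320 + E\right)$)
$\frac{\left(G{\left(-697 \right)} - 194797\right) \left(182681 - 243660\right)}{j{\left(184 \right)}} = \frac{\left(2 \left(-697\right) \left(320 - 697\right) - 194797\right) \left(182681 - 243660\right)}{-624} = \left(2 \left(-697\right) \left(-377\right) - 194797\right) \left(-60979\right) \left(- \frac{1}{624}\right) = \left(525538 - 194797\right) \left(-60979\right) \left(- \frac{1}{624}\right) = 330741 \left(-60979\right) \left(- \frac{1}{624}\right) = \left(-20168255439\right) \left(- \frac{1}{624}\right) = \frac{6722751813}{208}$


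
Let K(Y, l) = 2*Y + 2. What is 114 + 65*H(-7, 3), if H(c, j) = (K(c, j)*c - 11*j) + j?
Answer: 3624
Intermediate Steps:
K(Y, l) = 2 + 2*Y
H(c, j) = -10*j + c*(2 + 2*c) (H(c, j) = ((2 + 2*c)*c - 11*j) + j = (c*(2 + 2*c) - 11*j) + j = (-11*j + c*(2 + 2*c)) + j = -10*j + c*(2 + 2*c))
114 + 65*H(-7, 3) = 114 + 65*(-10*3 + 2*(-7)*(1 - 7)) = 114 + 65*(-30 + 2*(-7)*(-6)) = 114 + 65*(-30 + 84) = 114 + 65*54 = 114 + 3510 = 3624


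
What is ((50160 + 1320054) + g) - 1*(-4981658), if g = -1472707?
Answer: 4879165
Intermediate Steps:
((50160 + 1320054) + g) - 1*(-4981658) = ((50160 + 1320054) - 1472707) - 1*(-4981658) = (1370214 - 1472707) + 4981658 = -102493 + 4981658 = 4879165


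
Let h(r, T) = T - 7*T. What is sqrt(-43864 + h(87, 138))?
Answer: 2*I*sqrt(11173) ≈ 211.4*I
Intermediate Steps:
h(r, T) = -6*T
sqrt(-43864 + h(87, 138)) = sqrt(-43864 - 6*138) = sqrt(-43864 - 828) = sqrt(-44692) = 2*I*sqrt(11173)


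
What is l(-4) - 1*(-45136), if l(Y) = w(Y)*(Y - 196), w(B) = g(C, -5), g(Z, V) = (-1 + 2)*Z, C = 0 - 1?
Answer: 45336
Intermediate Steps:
C = -1
g(Z, V) = Z (g(Z, V) = 1*Z = Z)
w(B) = -1
l(Y) = 196 - Y (l(Y) = -(Y - 196) = -(-196 + Y) = 196 - Y)
l(-4) - 1*(-45136) = (196 - 1*(-4)) - 1*(-45136) = (196 + 4) + 45136 = 200 + 45136 = 45336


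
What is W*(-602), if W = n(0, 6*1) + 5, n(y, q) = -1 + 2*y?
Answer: -2408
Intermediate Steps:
W = 4 (W = (-1 + 2*0) + 5 = (-1 + 0) + 5 = -1 + 5 = 4)
W*(-602) = 4*(-602) = -2408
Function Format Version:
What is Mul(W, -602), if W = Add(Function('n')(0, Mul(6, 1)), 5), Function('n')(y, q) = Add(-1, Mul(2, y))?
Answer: -2408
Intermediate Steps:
W = 4 (W = Add(Add(-1, Mul(2, 0)), 5) = Add(Add(-1, 0), 5) = Add(-1, 5) = 4)
Mul(W, -602) = Mul(4, -602) = -2408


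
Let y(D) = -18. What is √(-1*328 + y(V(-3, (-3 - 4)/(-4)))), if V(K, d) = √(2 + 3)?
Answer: I*√346 ≈ 18.601*I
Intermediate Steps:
V(K, d) = √5
√(-1*328 + y(V(-3, (-3 - 4)/(-4)))) = √(-1*328 - 18) = √(-328 - 18) = √(-346) = I*√346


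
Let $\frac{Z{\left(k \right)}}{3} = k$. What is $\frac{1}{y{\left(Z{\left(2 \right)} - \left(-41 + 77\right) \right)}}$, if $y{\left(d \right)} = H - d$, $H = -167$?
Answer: $- \frac{1}{137} \approx -0.0072993$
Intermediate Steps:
$Z{\left(k \right)} = 3 k$
$y{\left(d \right)} = -167 - d$
$\frac{1}{y{\left(Z{\left(2 \right)} - \left(-41 + 77\right) \right)}} = \frac{1}{-167 - \left(3 \cdot 2 - \left(-41 + 77\right)\right)} = \frac{1}{-167 - \left(6 - 36\right)} = \frac{1}{-167 - -30} = \frac{1}{-167 + 30} = \frac{1}{-137} = - \frac{1}{137}$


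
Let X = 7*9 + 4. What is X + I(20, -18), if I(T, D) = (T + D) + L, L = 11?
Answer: 80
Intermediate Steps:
I(T, D) = 11 + D + T (I(T, D) = (T + D) + 11 = (D + T) + 11 = 11 + D + T)
X = 67 (X = 63 + 4 = 67)
X + I(20, -18) = 67 + (11 - 18 + 20) = 67 + 13 = 80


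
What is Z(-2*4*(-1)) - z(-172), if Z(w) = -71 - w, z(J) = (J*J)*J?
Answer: 5088369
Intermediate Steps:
z(J) = J³ (z(J) = J²*J = J³)
Z(-2*4*(-1)) - z(-172) = (-71 - (-2*4)*(-1)) - 1*(-172)³ = (-71 - (-8)*(-1)) - 1*(-5088448) = (-71 - 1*8) + 5088448 = (-71 - 8) + 5088448 = -79 + 5088448 = 5088369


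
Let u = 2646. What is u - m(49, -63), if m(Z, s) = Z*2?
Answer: 2548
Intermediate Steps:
m(Z, s) = 2*Z
u - m(49, -63) = 2646 - 2*49 = 2646 - 1*98 = 2646 - 98 = 2548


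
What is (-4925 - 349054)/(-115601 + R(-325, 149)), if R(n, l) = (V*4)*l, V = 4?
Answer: 117993/37739 ≈ 3.1266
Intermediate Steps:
R(n, l) = 16*l (R(n, l) = (4*4)*l = 16*l)
(-4925 - 349054)/(-115601 + R(-325, 149)) = (-4925 - 349054)/(-115601 + 16*149) = -353979/(-115601 + 2384) = -353979/(-113217) = -353979*(-1/113217) = 117993/37739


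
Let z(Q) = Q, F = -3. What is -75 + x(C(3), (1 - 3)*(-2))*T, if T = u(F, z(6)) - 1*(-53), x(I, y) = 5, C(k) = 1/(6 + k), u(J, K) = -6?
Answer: 160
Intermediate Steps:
T = 47 (T = -6 - 1*(-53) = -6 + 53 = 47)
-75 + x(C(3), (1 - 3)*(-2))*T = -75 + 5*47 = -75 + 235 = 160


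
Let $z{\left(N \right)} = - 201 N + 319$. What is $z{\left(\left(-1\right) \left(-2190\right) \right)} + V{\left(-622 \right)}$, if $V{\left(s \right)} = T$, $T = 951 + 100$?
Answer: $-438820$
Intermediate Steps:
$z{\left(N \right)} = 319 - 201 N$
$T = 1051$
$V{\left(s \right)} = 1051$
$z{\left(\left(-1\right) \left(-2190\right) \right)} + V{\left(-622 \right)} = \left(319 - 201 \left(\left(-1\right) \left(-2190\right)\right)\right) + 1051 = \left(319 - 440190\right) + 1051 = -439871 + 1051 = -438820$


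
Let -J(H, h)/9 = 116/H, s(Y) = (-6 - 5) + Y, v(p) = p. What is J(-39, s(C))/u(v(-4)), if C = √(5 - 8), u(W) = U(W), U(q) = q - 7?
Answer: -348/143 ≈ -2.4336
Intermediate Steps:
U(q) = -7 + q
u(W) = -7 + W
C = I*√3 (C = √(-3) = I*√3 ≈ 1.732*I)
s(Y) = -11 + Y
J(H, h) = -1044/H
J(-39, s(C))/u(v(-4)) = (-1044/(-39))/(-7 - 4) = -1044*(-1/39)/(-11) = (348/13)*(-1/11) = -348/143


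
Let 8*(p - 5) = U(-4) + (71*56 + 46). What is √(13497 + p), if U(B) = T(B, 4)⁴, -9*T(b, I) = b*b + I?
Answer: √367620659/162 ≈ 118.35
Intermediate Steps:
T(b, I) = -I/9 - b²/9 (T(b, I) = -(b*b + I)/9 = -(b² + I)/9 = -(I + b²)/9 = -I/9 - b²/9)
U(B) = (-4/9 - B²/9)⁴ (U(B) = (-⅑*4 - B²/9)⁴ = (-4/9 - B²/9)⁴)
p = 13405391/26244 (p = 5 + ((4 + (-4)²)⁴/6561 + (71*56 + 46))/8 = 5 + ((4 + 16)⁴/6561 + (3976 + 46))/8 = 5 + ((1/6561)*20⁴ + 4022)/8 = 5 + ((1/6561)*160000 + 4022)/8 = 5 + (160000/6561 + 4022)/8 = 5 + (⅛)*(26548342/6561) = 5 + 13274171/26244 = 13405391/26244 ≈ 510.80)
√(13497 + p) = √(13497 + 13405391/26244) = √(367620659/26244) = √367620659/162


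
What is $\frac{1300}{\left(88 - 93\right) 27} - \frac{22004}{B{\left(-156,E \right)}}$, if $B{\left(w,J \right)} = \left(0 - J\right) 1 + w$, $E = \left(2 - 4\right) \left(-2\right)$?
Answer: $\frac{138127}{1080} \approx 127.9$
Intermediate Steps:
$E = 4$ ($E = \left(-2\right) \left(-2\right) = 4$)
$B{\left(w,J \right)} = w - J$ ($B{\left(w,J \right)} = - J 1 + w = - J + w = w - J$)
$\frac{1300}{\left(88 - 93\right) 27} - \frac{22004}{B{\left(-156,E \right)}} = \frac{1300}{\left(88 - 93\right) 27} - \frac{22004}{-156 - 4} = \frac{1300}{\left(-5\right) 27} - \frac{22004}{-156 - 4} = \frac{1300}{-135} - \frac{22004}{-160} = 1300 \left(- \frac{1}{135}\right) - - \frac{5501}{40} = - \frac{260}{27} + \frac{5501}{40} = \frac{138127}{1080}$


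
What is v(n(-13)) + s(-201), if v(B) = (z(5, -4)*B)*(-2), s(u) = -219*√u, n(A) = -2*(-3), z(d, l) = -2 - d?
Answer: 84 - 219*I*√201 ≈ 84.0 - 3104.9*I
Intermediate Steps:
n(A) = 6
v(B) = 14*B (v(B) = ((-2 - 1*5)*B)*(-2) = ((-2 - 5)*B)*(-2) = -7*B*(-2) = 14*B)
v(n(-13)) + s(-201) = 14*6 - 219*I*√201 = 84 - 219*I*√201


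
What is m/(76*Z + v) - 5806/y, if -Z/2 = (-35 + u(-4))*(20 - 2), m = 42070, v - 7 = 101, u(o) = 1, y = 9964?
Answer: -7596182/57997953 ≈ -0.13097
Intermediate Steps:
v = 108 (v = 7 + 101 = 108)
Z = 1224 (Z = -2*(-35 + 1)*(20 - 2) = -(-68)*18 = -2*(-612) = 1224)
m/(76*Z + v) - 5806/y = 42070/(76*1224 + 108) - 5806/9964 = 42070/(93024 + 108) - 5806*1/9964 = 42070/93132 - 2903/4982 = 42070*(1/93132) - 2903/4982 = 21035/46566 - 2903/4982 = -7596182/57997953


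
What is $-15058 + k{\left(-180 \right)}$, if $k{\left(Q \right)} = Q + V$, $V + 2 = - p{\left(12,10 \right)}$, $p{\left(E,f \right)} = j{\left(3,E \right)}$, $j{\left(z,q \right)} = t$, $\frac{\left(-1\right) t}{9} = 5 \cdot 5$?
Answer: $-15015$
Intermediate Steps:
$t = -225$ ($t = - 9 \cdot 5 \cdot 5 = \left(-9\right) 25 = -225$)
$j{\left(z,q \right)} = -225$
$p{\left(E,f \right)} = -225$
$V = 223$ ($V = -2 - -225 = -2 + 225 = 223$)
$k{\left(Q \right)} = 223 + Q$ ($k{\left(Q \right)} = Q + 223 = 223 + Q$)
$-15058 + k{\left(-180 \right)} = -15058 + \left(223 - 180\right) = -15058 + 43 = -15015$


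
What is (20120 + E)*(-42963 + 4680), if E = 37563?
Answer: -2208278289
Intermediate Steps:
(20120 + E)*(-42963 + 4680) = (20120 + 37563)*(-42963 + 4680) = 57683*(-38283) = -2208278289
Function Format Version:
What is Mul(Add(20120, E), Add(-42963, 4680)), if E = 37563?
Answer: -2208278289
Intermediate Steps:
Mul(Add(20120, E), Add(-42963, 4680)) = Mul(Add(20120, 37563), Add(-42963, 4680)) = Mul(57683, -38283) = -2208278289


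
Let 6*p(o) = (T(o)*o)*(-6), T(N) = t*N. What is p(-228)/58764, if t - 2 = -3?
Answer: 4332/4897 ≈ 0.88462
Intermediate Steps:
t = -1 (t = 2 - 3 = -1)
T(N) = -N
p(o) = o**2 (p(o) = (((-o)*o)*(-6))/6 = (-o**2*(-6))/6 = (6*o**2)/6 = o**2)
p(-228)/58764 = (-228)**2/58764 = 51984*(1/58764) = 4332/4897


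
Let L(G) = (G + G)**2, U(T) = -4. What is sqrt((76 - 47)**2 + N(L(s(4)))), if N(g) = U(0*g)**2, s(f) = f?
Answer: sqrt(857) ≈ 29.275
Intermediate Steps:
L(G) = 4*G**2 (L(G) = (2*G)**2 = 4*G**2)
N(g) = 16 (N(g) = (-4)**2 = 16)
sqrt((76 - 47)**2 + N(L(s(4)))) = sqrt((76 - 47)**2 + 16) = sqrt(29**2 + 16) = sqrt(841 + 16) = sqrt(857)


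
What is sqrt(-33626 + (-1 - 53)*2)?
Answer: I*sqrt(33734) ≈ 183.67*I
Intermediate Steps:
sqrt(-33626 + (-1 - 53)*2) = sqrt(-33626 - 54*2) = sqrt(-33626 - 108) = sqrt(-33734) = I*sqrt(33734)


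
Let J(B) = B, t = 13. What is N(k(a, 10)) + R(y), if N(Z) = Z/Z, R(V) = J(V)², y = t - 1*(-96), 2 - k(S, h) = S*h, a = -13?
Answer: 11882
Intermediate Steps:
k(S, h) = 2 - S*h
y = 109 (y = 13 - 1*(-96) = 13 + 96 = 109)
R(V) = V²
N(Z) = 1
N(k(a, 10)) + R(y) = 1 + 109² = 1 + 11881 = 11882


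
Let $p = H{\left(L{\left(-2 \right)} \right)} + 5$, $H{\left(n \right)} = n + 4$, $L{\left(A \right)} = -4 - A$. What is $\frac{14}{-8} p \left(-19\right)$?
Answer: $\frac{931}{4} \approx 232.75$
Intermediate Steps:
$H{\left(n \right)} = 4 + n$
$p = 7$ ($p = \left(4 - 2\right) + 5 = 2 + 5 = 7$)
$\frac{14}{-8} p \left(-19\right) = \frac{14}{-8} \cdot 7 \left(-19\right) = 14 \left(- \frac{1}{8}\right) 7 \left(-19\right) = \left(- \frac{7}{4}\right) 7 \left(-19\right) = \left(- \frac{49}{4}\right) \left(-19\right) = \frac{931}{4}$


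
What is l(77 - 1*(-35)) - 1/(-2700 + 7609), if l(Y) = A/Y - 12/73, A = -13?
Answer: -11264513/40135984 ≈ -0.28066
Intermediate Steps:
l(Y) = -12/73 - 13/Y (l(Y) = -13/Y - 12/73 = -12/73 - 13/Y)
l(77 - 1*(-35)) - 1/(-2700 + 7609) = (-12/73 - 13/(77 - 1*(-35))) - 1/(-2700 + 7609) = (-12/73 - 13/(77 + 35)) - 1/4909 = (-12/73 - 13/112) - 1*1/4909 = (-12/73 - 13*1/112) - 1/4909 = (-12/73 - 13/112) - 1/4909 = -2293/8176 - 1/4909 = -11264513/40135984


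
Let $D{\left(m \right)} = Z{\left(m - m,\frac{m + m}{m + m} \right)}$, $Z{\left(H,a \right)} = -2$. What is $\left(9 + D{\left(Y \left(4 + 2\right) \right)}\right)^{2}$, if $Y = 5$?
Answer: $49$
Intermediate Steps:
$D{\left(m \right)} = -2$
$\left(9 + D{\left(Y \left(4 + 2\right) \right)}\right)^{2} = \left(9 - 2\right)^{2} = 7^{2} = 49$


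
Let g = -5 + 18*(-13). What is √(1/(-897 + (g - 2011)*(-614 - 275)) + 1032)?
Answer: √4125329618003841/1999353 ≈ 32.125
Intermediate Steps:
g = -239 (g = -5 - 234 = -239)
√(1/(-897 + (g - 2011)*(-614 - 275)) + 1032) = √(1/(-897 + (-239 - 2011)*(-614 - 275)) + 1032) = √(1/(-897 - 2250*(-889)) + 1032) = √(1/(-897 + 2000250) + 1032) = √(1/1999353 + 1032) = √(2063332297/1999353) = √4125329618003841/1999353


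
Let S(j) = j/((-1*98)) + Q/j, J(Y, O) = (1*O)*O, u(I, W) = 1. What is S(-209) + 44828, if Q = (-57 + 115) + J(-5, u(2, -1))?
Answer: 918204995/20482 ≈ 44830.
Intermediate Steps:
J(Y, O) = O² (J(Y, O) = O*O = O²)
Q = 59 (Q = (-57 + 115) + 1² = 58 + 1 = 59)
S(j) = 59/j - j/98 (S(j) = j/((-1*98)) + 59/j = j/(-98) + 59/j = j*(-1/98) + 59/j = -j/98 + 59/j = 59/j - j/98)
S(-209) + 44828 = (59/(-209) - 1/98*(-209)) + 44828 = (59*(-1/209) + 209/98) + 44828 = (-59/209 + 209/98) + 44828 = 37899/20482 + 44828 = 918204995/20482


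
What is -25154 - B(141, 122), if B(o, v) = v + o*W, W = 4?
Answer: -25840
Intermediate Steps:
B(o, v) = v + 4*o (B(o, v) = v + o*4 = v + 4*o)
-25154 - B(141, 122) = -25154 - (122 + 4*141) = -25154 - (122 + 564) = -25154 - 1*686 = -25154 - 686 = -25840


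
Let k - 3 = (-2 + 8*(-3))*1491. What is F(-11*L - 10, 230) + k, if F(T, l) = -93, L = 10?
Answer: -38856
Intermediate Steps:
k = -38763 (k = 3 + (-2 + 8*(-3))*1491 = 3 + (-2 - 24)*1491 = 3 - 26*1491 = 3 - 38766 = -38763)
F(-11*L - 10, 230) + k = -93 - 38763 = -38856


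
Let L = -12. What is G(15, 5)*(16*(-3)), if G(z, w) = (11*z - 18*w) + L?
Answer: -3024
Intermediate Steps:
G(z, w) = -12 - 18*w + 11*z (G(z, w) = (11*z - 18*w) - 12 = (-18*w + 11*z) - 12 = -12 - 18*w + 11*z)
G(15, 5)*(16*(-3)) = (-12 - 18*5 + 11*15)*(16*(-3)) = (-12 - 90 + 165)*(-48) = 63*(-48) = -3024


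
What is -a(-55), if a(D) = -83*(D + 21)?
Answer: -2822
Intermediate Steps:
a(D) = -1743 - 83*D (a(D) = -83*(21 + D) = -1743 - 83*D)
-a(-55) = -(-1743 - 83*(-55)) = -(-1743 + 4565) = -1*2822 = -2822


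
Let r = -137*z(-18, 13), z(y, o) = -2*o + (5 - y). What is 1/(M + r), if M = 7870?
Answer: 1/8281 ≈ 0.00012076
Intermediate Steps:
z(y, o) = 5 - y - 2*o
r = 411 (r = -137*(5 - 1*(-18) - 2*13) = -137*(5 + 18 - 26) = -137*(-3) = 411)
1/(M + r) = 1/(7870 + 411) = 1/8281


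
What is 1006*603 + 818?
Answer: 607436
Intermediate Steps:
1006*603 + 818 = 606618 + 818 = 607436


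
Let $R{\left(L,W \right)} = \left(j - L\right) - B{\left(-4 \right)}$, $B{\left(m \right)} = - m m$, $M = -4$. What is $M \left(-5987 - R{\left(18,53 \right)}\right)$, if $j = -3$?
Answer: $23928$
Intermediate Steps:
$B{\left(m \right)} = - m^{2}$
$R{\left(L,W \right)} = 13 - L$ ($R{\left(L,W \right)} = \left(-3 - L\right) - - \left(-4\right)^{2} = \left(-3 - L\right) - \left(-1\right) 16 = \left(-3 - L\right) - -16 = \left(-3 - L\right) + 16 = 13 - L$)
$M \left(-5987 - R{\left(18,53 \right)}\right) = - 4 \left(-5987 - \left(13 - 18\right)\right) = - 4 \left(-5987 - -5\right) = - 4 \left(-5987 + 5\right) = \left(-4\right) \left(-5982\right) = 23928$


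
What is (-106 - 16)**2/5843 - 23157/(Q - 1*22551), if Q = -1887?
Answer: 166347181/47597078 ≈ 3.4949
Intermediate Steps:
(-106 - 16)**2/5843 - 23157/(Q - 1*22551) = (-106 - 16)**2/5843 - 23157/(-1887 - 1*22551) = (-122)**2*(1/5843) - 23157/(-1887 - 22551) = 14884*(1/5843) - 23157/(-24438) = 14884/5843 - 23157*(-1/24438) = 14884/5843 + 7719/8146 = 166347181/47597078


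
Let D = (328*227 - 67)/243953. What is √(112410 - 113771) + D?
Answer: 74389/243953 + I*√1361 ≈ 0.30493 + 36.892*I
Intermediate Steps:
D = 74389/243953 (D = (74456 - 67)*(1/243953) = 74389*(1/243953) = 74389/243953 ≈ 0.30493)
√(112410 - 113771) + D = √(112410 - 113771) + 74389/243953 = √(-1361) + 74389/243953 = I*√1361 + 74389/243953 = 74389/243953 + I*√1361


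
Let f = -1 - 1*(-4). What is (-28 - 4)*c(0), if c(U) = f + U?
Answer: -96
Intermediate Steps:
f = 3 (f = -1 + 4 = 3)
c(U) = 3 + U
(-28 - 4)*c(0) = (-28 - 4)*(3 + 0) = -32*3 = -96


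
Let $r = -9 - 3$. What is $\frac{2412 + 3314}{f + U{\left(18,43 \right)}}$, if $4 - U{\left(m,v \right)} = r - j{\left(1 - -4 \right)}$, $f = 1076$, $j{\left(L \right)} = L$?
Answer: $\frac{5726}{1097} \approx 5.2197$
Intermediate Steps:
$r = -12$
$U{\left(m,v \right)} = 21$ ($U{\left(m,v \right)} = 4 - \left(-12 - \left(1 - -4\right)\right) = 4 - \left(-12 - \left(1 + 4\right)\right) = 4 - \left(-12 - 5\right) = 4 - -17 = 4 + 17 = 21$)
$\frac{2412 + 3314}{f + U{\left(18,43 \right)}} = \frac{2412 + 3314}{1076 + 21} = \frac{5726}{1097}$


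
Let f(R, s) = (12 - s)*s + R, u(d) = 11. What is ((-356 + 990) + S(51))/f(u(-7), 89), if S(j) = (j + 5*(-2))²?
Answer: -2315/6842 ≈ -0.33835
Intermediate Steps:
S(j) = (-10 + j)² (S(j) = (j - 10)² = (-10 + j)²)
f(R, s) = R + s*(12 - s) (f(R, s) = s*(12 - s) + R = R + s*(12 - s))
((-356 + 990) + S(51))/f(u(-7), 89) = ((-356 + 990) + (-10 + 51)²)/(11 - 1*89² + 12*89) = (634 + 41²)/(11 - 1*7921 + 1068) = (634 + 1681)/(11 - 7921 + 1068) = 2315/(-6842) = 2315*(-1/6842) = -2315/6842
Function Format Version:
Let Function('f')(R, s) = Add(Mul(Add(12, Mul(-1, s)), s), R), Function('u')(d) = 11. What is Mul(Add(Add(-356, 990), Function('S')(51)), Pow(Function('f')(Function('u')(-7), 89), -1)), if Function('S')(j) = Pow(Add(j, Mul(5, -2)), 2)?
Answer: Rational(-2315, 6842) ≈ -0.33835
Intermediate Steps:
Function('S')(j) = Pow(Add(-10, j), 2) (Function('S')(j) = Pow(Add(j, -10), 2) = Pow(Add(-10, j), 2))
Function('f')(R, s) = Add(R, Mul(s, Add(12, Mul(-1, s)))) (Function('f')(R, s) = Add(Mul(s, Add(12, Mul(-1, s))), R) = Add(R, Mul(s, Add(12, Mul(-1, s)))))
Mul(Add(Add(-356, 990), Function('S')(51)), Pow(Function('f')(Function('u')(-7), 89), -1)) = Mul(Add(Add(-356, 990), Pow(Add(-10, 51), 2)), Pow(Add(11, Mul(-1, Pow(89, 2)), Mul(12, 89)), -1)) = Mul(Add(634, Pow(41, 2)), Pow(Add(11, Mul(-1, 7921), 1068), -1)) = Mul(Add(634, 1681), Pow(Add(11, -7921, 1068), -1)) = Mul(2315, Pow(-6842, -1)) = Mul(2315, Rational(-1, 6842)) = Rational(-2315, 6842)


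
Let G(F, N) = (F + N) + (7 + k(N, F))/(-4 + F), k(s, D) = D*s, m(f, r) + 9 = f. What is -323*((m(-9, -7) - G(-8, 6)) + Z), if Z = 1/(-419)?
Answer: 31537397/5028 ≈ 6272.4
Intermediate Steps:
m(f, r) = -9 + f
G(F, N) = F + N + (7 + F*N)/(-4 + F) (G(F, N) = (F + N) + (7 + F*N)/(-4 + F) = F + N + (7 + F*N)/(-4 + F))
Z = -1/419 ≈ -0.0023866
-323*((m(-9, -7) - G(-8, 6)) + Z) = -323*(((-9 - 9) - (7 + (-8)² - 4*(-8) - 4*6 + 2*(-8)*6)/(-4 - 8)) - 1/419) = -323*((-18 - (7 + 64 + 32 - 24 - 96)/(-12)) - 1/419) = -323*((-18 - (-1)*(-17)/12) - 1/419) = -323*((-18 - 1*17/12) - 1/419) = -323*((-18 - 17/12) - 1/419) = -323*(-233/12 - 1/419) = -323*(-97639/5028) = 31537397/5028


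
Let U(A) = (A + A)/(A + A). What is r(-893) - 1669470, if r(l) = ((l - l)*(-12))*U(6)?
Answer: -1669470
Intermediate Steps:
U(A) = 1 (U(A) = (2*A)/((2*A)) = (2*A)*(1/(2*A)) = 1)
r(l) = 0 (r(l) = ((l - l)*(-12))*1 = (0*(-12))*1 = 0*1 = 0)
r(-893) - 1669470 = 0 - 1669470 = -1669470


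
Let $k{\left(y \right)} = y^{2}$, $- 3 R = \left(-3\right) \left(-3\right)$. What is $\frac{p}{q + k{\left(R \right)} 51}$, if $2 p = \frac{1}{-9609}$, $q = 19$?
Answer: $- \frac{1}{9186204} \approx -1.0886 \cdot 10^{-7}$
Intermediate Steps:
$p = - \frac{1}{19218}$ ($p = \frac{1}{2 \left(-9609\right)} = \frac{1}{2} \left(- \frac{1}{9609}\right) = - \frac{1}{19218} \approx -5.2035 \cdot 10^{-5}$)
$R = -3$ ($R = - \frac{\left(-3\right) \left(-3\right)}{3} = \left(- \frac{1}{3}\right) 9 = -3$)
$\frac{p}{q + k{\left(R \right)} 51} = - \frac{1}{19218 \left(19 + \left(-3\right)^{2} \cdot 51\right)} = - \frac{1}{19218 \left(19 + 9 \cdot 51\right)} = - \frac{1}{19218 \left(19 + 459\right)} = - \frac{1}{19218 \cdot 478} = \left(- \frac{1}{19218}\right) \frac{1}{478} = - \frac{1}{9186204}$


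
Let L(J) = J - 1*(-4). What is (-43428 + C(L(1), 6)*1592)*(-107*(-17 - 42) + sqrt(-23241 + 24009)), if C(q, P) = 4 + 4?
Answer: -193758596 - 491072*sqrt(3) ≈ -1.9461e+8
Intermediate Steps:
L(J) = 4 + J (L(J) = J + 4 = 4 + J)
C(q, P) = 8
(-43428 + C(L(1), 6)*1592)*(-107*(-17 - 42) + sqrt(-23241 + 24009)) = (-43428 + 8*1592)*(-107*(-17 - 42) + sqrt(-23241 + 24009)) = (-43428 + 12736)*(-107*(-59) + sqrt(768)) = -30692*(6313 + 16*sqrt(3)) = -193758596 - 491072*sqrt(3)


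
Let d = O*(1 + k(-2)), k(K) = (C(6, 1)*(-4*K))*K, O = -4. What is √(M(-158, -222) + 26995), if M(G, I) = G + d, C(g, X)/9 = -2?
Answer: √25681 ≈ 160.25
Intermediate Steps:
C(g, X) = -18 (C(g, X) = 9*(-2) = -18)
k(K) = 72*K² (k(K) = (-(-72)*K)*K = (72*K)*K = 72*K²)
d = -1156 (d = -4*(1 + 72*(-2)²) = -4*(1 + 72*4) = -4*(1 + 288) = -4*289 = -1156)
M(G, I) = -1156 + G (M(G, I) = G - 1156 = -1156 + G)
√(M(-158, -222) + 26995) = √((-1156 - 158) + 26995) = √(-1314 + 26995) = √25681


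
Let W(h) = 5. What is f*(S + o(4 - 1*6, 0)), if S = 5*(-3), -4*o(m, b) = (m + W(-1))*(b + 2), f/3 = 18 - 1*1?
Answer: -1683/2 ≈ -841.50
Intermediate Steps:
f = 51 (f = 3*(18 - 1*1) = 3*(18 - 1) = 3*17 = 51)
o(m, b) = -(2 + b)*(5 + m)/4 (o(m, b) = -(m + 5)*(b + 2)/4 = -(5 + m)*(2 + b)/4 = -(2 + b)*(5 + m)/4)
S = -15
f*(S + o(4 - 1*6, 0)) = 51*(-15 + (-5/2 - 5/4*0 - (4 - 1*6)/2 - 1/4*0*(4 - 1*6))) = 51*(-15 + (-5/2 + 0 - (4 - 6)/2 - 1/4*0*(4 - 6))) = 51*(-15 + (-5/2 + 0 - 1/2*(-2) - 1/4*0*(-2))) = 51*(-15 + (-5/2 + 0 + 1 + 0)) = 51*(-15 - 3/2) = 51*(-33/2) = -1683/2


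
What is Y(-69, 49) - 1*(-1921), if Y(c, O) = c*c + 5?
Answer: 6687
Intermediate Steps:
Y(c, O) = 5 + c² (Y(c, O) = c² + 5 = 5 + c²)
Y(-69, 49) - 1*(-1921) = (5 + (-69)²) - 1*(-1921) = (5 + 4761) + 1921 = 4766 + 1921 = 6687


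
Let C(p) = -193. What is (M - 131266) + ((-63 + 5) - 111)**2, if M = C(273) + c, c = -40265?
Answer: -143163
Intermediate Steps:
M = -40458 (M = -193 - 40265 = -40458)
(M - 131266) + ((-63 + 5) - 111)**2 = (-40458 - 131266) + ((-63 + 5) - 111)**2 = -171724 + (-58 - 111)**2 = -171724 + (-169)**2 = -171724 + 28561 = -143163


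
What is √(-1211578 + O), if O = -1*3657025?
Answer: I*√4868603 ≈ 2206.5*I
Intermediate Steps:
O = -3657025
√(-1211578 + O) = √(-1211578 - 3657025) = √(-4868603) = I*√4868603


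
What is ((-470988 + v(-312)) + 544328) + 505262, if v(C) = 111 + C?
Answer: 578401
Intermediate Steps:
((-470988 + v(-312)) + 544328) + 505262 = ((-470988 + (111 - 312)) + 544328) + 505262 = ((-470988 - 201) + 544328) + 505262 = (-471189 + 544328) + 505262 = 73139 + 505262 = 578401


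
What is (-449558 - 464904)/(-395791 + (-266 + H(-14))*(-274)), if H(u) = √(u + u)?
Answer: 295286181034/104271032777 - 501125176*I*√7/104271032777 ≈ 2.8319 - 0.012715*I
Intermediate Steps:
H(u) = √2*√u (H(u) = √(2*u) = √2*√u)
(-449558 - 464904)/(-395791 + (-266 + H(-14))*(-274)) = (-449558 - 464904)/(-395791 + (-266 + √2*√(-14))*(-274)) = -914462/(-395791 + (-266 + √2*(I*√14))*(-274)) = -914462/(-395791 + (-266 + 2*I*√7)*(-274)) = -914462/(-395791 + (72884 - 548*I*√7)) = -914462/(-322907 - 548*I*√7)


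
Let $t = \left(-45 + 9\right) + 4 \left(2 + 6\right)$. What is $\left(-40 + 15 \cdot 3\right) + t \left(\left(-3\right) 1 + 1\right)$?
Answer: $13$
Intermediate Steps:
$t = -4$ ($t = -36 + 4 \cdot 8 = -36 + 32 = -4$)
$\left(-40 + 15 \cdot 3\right) + t \left(\left(-3\right) 1 + 1\right) = \left(-40 + 15 \cdot 3\right) - 4 \left(\left(-3\right) 1 + 1\right) = \left(-40 + 45\right) - 4 \left(-3 + 1\right) = 5 - -8 = 5 + 8 = 13$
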